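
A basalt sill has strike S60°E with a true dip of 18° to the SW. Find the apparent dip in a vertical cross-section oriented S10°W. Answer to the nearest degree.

17°

Angle between strike (S60°E) and section (S10°W): β = 70°.
tan α = tan 18° × sin 70° = 0.3249 × 0.9397 = 0.3053
α = arctan(0.3053) = 16.98°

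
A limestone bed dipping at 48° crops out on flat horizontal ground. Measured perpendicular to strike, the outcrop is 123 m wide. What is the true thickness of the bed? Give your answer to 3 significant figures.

True thickness t = w · sin(dip) = 123 × sin 48°
t = 123 × 0.7431 = 91.407 m

91.4 m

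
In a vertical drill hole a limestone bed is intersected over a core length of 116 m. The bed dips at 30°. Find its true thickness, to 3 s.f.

True thickness t = h · cos(dip) = 116 × cos 30°
t = 116 × 0.8660 = 100.459 m

100 m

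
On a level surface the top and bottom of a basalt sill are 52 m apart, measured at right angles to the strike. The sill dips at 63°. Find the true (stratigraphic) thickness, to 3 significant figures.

True thickness t = w · sin(dip) = 52 × sin 63°
t = 52 × 0.8910 = 46.332 m

46.3 m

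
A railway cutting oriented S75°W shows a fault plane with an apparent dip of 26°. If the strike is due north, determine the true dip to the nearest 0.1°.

The section is 75° from the strike.
tan δ = tan α / sin β = tan 26° / sin 75° = 0.4877 / 0.9659 = 0.5049
δ = arctan(0.5049) = 26.79°

26.8°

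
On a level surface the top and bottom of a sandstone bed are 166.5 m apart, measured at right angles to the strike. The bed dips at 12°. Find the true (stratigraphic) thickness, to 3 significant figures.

True thickness t = w · sin(dip) = 166.5 × sin 12°
t = 166.5 × 0.2079 = 34.617 m

34.6 m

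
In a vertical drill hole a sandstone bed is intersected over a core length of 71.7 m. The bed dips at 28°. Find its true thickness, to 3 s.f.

63.3 m

True thickness t = h · cos(dip) = 71.7 × cos 28°
t = 71.7 × 0.8829 = 63.307 m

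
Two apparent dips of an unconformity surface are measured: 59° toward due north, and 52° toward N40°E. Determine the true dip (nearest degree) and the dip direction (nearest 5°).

The two traces are lines in the plane: v₁ = (sin 0°·cos 59°, cos 0°·cos 59°, −sin 59°), v₂ = (sin 40°·cos 52°, cos 40°·cos 52°, −sin 52°).
Cross product v₁ × v₂ gives the pole to the plane: n ∝ (0.002, 0.339, 0.204).
Dip δ = arctan(|n_h|/n_z) = arctan(0.339/0.204) = 59.0°.
The horizontal component of n points toward azimuth atan2(n_x, n_y) = 0°, the dip direction.

true dip 59°, dip direction 000°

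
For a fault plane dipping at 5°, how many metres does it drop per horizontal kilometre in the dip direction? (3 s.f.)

drop per km = 1000 × tan 5° = 1000 × 0.0875

87.5 m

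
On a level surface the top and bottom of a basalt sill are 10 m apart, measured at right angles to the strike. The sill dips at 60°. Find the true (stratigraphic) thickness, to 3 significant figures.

True thickness t = w · sin(dip) = 10 × sin 60°
t = 10 × 0.8660 = 8.660 m

8.66 m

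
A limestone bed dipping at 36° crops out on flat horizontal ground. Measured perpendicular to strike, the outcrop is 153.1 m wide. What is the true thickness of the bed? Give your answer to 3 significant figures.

90.0 m

True thickness t = w · sin(dip) = 153.1 × sin 36°
t = 153.1 × 0.5878 = 89.990 m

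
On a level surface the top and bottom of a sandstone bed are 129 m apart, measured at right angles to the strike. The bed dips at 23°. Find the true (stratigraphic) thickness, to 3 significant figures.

True thickness t = w · sin(dip) = 129 × sin 23°
t = 129 × 0.3907 = 50.404 m

50.4 m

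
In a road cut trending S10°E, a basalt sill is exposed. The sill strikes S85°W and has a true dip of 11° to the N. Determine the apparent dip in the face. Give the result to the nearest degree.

Angle between strike (S85°W) and section (S10°E): β = 85°.
tan α = tan 11° × sin 85° = 0.1944 × 0.9962 = 0.1936
apparent dip = arctan 0.1936 = 10.96°

11°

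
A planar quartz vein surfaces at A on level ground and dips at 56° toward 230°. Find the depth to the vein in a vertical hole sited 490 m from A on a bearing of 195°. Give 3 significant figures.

595 m

The hole lies 35° from the dip direction, so the down-dip offset is 490 × cos 35° = 401.38 m.
Depth = down-dip offset × tan(dip) = 401.38 × tan 56° = 401.38 × 1.4826
Depth = 595.08 m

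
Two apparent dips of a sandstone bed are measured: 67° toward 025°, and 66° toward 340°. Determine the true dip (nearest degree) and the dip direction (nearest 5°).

true dip 68°, dip direction 005°

The two traces are lines in the plane: v₁ = (sin 25°·cos 67°, cos 25°·cos 67°, −sin 67°), v₂ = (sin 340°·cos 66°, cos 340°·cos 66°, −sin 66°).
The plane normal is n = v₁ × v₂ ∝ (0.028, 0.279, 0.112).
True dip = arccos(n_z / |n|) = arccos(0.3721) = 68.2°.
The horizontal component of n points toward azimuth atan2(n_x, n_y) = 6°, the dip direction.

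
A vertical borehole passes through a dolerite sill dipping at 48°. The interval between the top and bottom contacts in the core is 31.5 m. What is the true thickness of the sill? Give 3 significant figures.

True thickness t = h · cos(dip) = 31.5 × cos 48°
t = 31.5 × 0.6691 = 21.078 m

21.1 m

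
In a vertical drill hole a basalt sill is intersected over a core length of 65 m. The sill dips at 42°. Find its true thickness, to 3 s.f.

True thickness t = h · cos(dip) = 65 × cos 42°
t = 65 × 0.7431 = 48.304 m

48.3 m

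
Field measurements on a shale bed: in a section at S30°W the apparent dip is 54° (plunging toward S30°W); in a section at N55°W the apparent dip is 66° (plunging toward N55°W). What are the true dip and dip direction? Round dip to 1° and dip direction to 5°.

true dip 70°, dip direction 270°

The two traces are lines in the plane: v₁ = (sin 210°·cos 54°, cos 210°·cos 54°, −sin 54°), v₂ = (sin 305°·cos 66°, cos 305°·cos 66°, −sin 66°).
n = v₁ × v₂ = (-0.654, -0.001, 0.238) (taken with n_z > 0).
Dip δ = arctan(|n_h|/n_z) = arctan(0.654/0.238) = 70.0°.
Dip direction = atan2(-0.654, -0.001) = 270° (azimuth of n's horizontal projection).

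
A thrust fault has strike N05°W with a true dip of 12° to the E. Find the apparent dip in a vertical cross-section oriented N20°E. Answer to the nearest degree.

5°

The strike is N05°W and the section trends N20°E; the acute angle between them is β = 25°.
tan(apparent dip) = tan 12° · sin 25° = 0.0898
apparent dip = arctan 0.0898 = 5.13°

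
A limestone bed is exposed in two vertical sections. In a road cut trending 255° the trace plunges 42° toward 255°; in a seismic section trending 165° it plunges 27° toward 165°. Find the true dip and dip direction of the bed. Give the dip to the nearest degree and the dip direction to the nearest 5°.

true dip 46°, dip direction 225°

The two traces are lines in the plane: v₁ = (sin 255°·cos 42°, cos 255°·cos 42°, −sin 42°), v₂ = (sin 165°·cos 27°, cos 165°·cos 27°, −sin 27°).
Cross product v₁ × v₂ gives the pole to the plane: n ∝ (-0.489, -0.480, 0.662).
True dip = arccos(n_z / |n|) = arccos(0.6950) = 46.0°.
Dip direction = azimuth of (n_x, n_y) = atan2(-0.489, -0.480) = 225°.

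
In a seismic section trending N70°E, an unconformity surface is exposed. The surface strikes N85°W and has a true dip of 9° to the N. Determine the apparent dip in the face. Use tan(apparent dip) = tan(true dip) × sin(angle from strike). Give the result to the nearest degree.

The strike is N85°W and the section trends N70°E; the acute angle between them is β = 25°.
tan α = tan 9° × sin 25° = 0.1584 × 0.4226 = 0.0669
α = arctan(0.0669) = 3.83°

4°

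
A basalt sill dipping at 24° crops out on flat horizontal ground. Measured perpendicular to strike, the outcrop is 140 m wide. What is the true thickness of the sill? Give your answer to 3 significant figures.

True thickness t = w · sin(dip) = 140 × sin 24°
t = 140 × 0.4067 = 56.943 m

56.9 m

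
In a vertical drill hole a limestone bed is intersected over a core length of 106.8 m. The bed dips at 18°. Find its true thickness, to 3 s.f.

102 m

True thickness t = h · cos(dip) = 106.8 × cos 18°
t = 106.8 × 0.9511 = 101.573 m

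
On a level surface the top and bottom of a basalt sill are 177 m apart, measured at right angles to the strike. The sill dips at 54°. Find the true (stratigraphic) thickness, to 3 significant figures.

143 m

True thickness t = w · sin(dip) = 177 × sin 54°
t = 177 × 0.8090 = 143.196 m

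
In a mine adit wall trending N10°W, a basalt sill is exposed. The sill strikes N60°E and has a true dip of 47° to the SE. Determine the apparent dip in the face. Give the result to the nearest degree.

Angle between strike (N60°E) and section (N10°W): β = 70°.
tan(apparent dip) = tan 47° · sin 70° = 1.0077
apparent dip = arctan 1.0077 = 45.22°

45°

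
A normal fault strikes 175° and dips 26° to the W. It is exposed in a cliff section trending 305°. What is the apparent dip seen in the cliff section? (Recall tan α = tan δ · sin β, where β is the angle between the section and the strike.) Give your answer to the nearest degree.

The section lies 50° from the strike.
tan(apparent dip) = tan 26° · sin 50° = 0.3736
apparent dip = arctan 0.3736 = 20.49°

20°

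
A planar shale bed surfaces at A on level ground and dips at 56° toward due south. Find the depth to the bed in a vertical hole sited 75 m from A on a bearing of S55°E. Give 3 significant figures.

63.8 m

The hole lies 55° from the dip direction, so the down-dip offset is 75 × cos 55° = 43.02 m.
Depth = down-dip offset × tan(dip) = 43.02 × tan 56° = 43.02 × 1.4826
Depth = 63.78 m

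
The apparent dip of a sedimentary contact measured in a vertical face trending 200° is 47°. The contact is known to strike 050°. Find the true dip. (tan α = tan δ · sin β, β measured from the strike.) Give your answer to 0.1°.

65.0°

The section is 30° from the strike.
tan(true dip) = tan 47° / sin 30° = 2.1447
true dip = arctan 2.1447 = 65.00°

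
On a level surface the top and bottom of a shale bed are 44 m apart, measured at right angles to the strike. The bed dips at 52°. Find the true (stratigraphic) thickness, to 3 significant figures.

True thickness t = w · sin(dip) = 44 × sin 52°
t = 44 × 0.7880 = 34.672 m

34.7 m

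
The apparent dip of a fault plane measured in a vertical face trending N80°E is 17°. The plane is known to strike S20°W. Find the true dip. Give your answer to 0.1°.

19.4°

The section is 60° from the strike.
tan δ = tan α / sin β = tan 17° / sin 60° = 0.3057 / 0.8660 = 0.3530
δ = arctan(0.3530) = 19.44°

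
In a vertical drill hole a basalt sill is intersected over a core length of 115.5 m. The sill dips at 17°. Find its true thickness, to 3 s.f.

True thickness t = h · cos(dip) = 115.5 × cos 17°
t = 115.5 × 0.9563 = 110.453 m

110 m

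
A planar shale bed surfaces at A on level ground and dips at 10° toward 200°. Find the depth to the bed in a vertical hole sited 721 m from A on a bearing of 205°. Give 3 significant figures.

The hole lies 5° from the dip direction, so the down-dip offset is 721 × cos 5° = 718.26 m.
Depth = down-dip offset × tan(dip) = 718.26 × tan 10° = 718.26 × 0.1763
Depth = 126.65 m

127 m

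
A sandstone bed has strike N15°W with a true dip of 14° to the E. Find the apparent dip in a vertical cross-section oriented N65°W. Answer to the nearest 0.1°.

The strike is N15°W and the section trends N65°W; the acute angle between them is β = 50°.
tan(apparent dip) = tan 14° · sin 50° = 0.1910
apparent dip = arctan 0.1910 = 10.81°

10.8°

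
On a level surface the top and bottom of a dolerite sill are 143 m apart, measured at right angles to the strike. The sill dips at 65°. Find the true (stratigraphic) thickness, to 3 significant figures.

True thickness t = w · sin(dip) = 143 × sin 65°
t = 143 × 0.9063 = 129.602 m

130 m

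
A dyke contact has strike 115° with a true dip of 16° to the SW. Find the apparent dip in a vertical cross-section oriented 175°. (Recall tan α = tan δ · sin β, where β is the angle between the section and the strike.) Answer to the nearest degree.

14°

The section lies 60° from the strike.
tan(apparent dip) = tan 16° · sin 60° = 0.2483
apparent dip = arctan 0.2483 = 13.95°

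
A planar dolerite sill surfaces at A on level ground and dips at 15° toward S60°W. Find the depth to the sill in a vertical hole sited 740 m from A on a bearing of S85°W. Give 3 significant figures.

180 m

The hole lies 25° from the dip direction, so the down-dip offset is 740 × cos 25° = 670.67 m.
Depth = down-dip offset × tan(dip) = 670.67 × tan 15° = 670.67 × 0.2679
Depth = 179.70 m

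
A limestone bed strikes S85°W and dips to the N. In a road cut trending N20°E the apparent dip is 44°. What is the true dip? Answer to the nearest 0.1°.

The section is 65° from the strike.
tan(true dip) = tan 44° / sin 65° = 1.0655
true dip = arctan 1.0655 = 46.82°

46.8°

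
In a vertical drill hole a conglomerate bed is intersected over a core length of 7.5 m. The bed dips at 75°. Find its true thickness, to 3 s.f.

1.94 m

True thickness t = h · cos(dip) = 7.5 × cos 75°
t = 7.5 × 0.2588 = 1.941 m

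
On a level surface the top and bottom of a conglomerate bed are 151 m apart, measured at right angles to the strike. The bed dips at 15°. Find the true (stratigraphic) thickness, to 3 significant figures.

True thickness t = w · sin(dip) = 151 × sin 15°
t = 151 × 0.2588 = 39.082 m

39.1 m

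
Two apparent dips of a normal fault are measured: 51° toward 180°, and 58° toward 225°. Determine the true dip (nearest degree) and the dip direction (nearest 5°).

true dip 58°, dip direction 220°

Represent each trace as a vector plunging at its apparent dip toward its trend (east-north-up frame): v₁ = (0.000, -0.629, -0.777), v₂ = (-0.375, -0.375, -0.848).
The plane normal is n = v₁ × v₂ ∝ (-0.242, -0.291, 0.236).
Dip δ = arctan(|n_h|/n_z) = arctan(0.379/0.236) = 58.1°.
Dip direction = atan2(-0.242, -0.291) = 220° (azimuth of n's horizontal projection).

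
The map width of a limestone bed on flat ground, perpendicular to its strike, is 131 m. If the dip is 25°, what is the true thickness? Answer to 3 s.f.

True thickness t = w · sin(dip) = 131 × sin 25°
t = 131 × 0.4226 = 55.363 m

55.4 m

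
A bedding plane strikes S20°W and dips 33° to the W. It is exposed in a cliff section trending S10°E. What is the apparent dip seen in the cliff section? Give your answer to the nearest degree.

18°

Angle between strike (S20°W) and section (S10°E): β = 30°.
tan(apparent dip) = tan 33° · sin 30° = 0.3247
apparent dip = arctan 0.3247 = 17.99°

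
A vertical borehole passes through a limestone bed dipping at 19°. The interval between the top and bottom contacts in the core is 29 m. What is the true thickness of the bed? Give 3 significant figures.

True thickness t = h · cos(dip) = 29 × cos 19°
t = 29 × 0.9455 = 27.420 m

27.4 m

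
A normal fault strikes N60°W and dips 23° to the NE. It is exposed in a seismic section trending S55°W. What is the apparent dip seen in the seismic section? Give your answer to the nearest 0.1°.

21.0°

Angle between strike (N60°W) and section (S55°W): β = 65°.
tan α = tan 23° × sin 65° = 0.4245 × 0.9063 = 0.3847
apparent dip = arctan 0.3847 = 21.04°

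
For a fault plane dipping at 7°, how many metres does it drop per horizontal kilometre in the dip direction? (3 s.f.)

123 m

drop per km = 1000 × tan 7° = 1000 × 0.1228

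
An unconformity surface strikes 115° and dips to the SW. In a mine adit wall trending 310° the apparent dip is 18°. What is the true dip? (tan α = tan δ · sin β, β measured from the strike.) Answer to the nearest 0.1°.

51.5°

The section is 15° from the strike.
tan δ = tan α / sin β = tan 18° / sin 15° = 0.3249 / 0.2588 = 1.2554
δ = arctan(1.2554) = 51.46°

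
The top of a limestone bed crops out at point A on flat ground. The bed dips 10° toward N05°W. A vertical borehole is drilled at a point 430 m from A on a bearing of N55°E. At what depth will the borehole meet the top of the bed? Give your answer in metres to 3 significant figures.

The hole lies 60° from the dip direction, so the down-dip offset is 430 × cos 60° = 215.00 m.
Depth = down-dip offset × tan(dip) = 215.00 × tan 10° = 215.00 × 0.1763
Depth = 37.91 m

37.9 m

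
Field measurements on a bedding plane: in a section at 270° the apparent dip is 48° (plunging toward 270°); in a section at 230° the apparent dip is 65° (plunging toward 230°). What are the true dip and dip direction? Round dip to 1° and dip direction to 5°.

Each apparent-dip line lies in the plane. As unit vectors (x east, y north, z up), v₁ plunges 48°→270° and v₂ plunges 65°→230°.
n = v₁ × v₂ = (-0.202, -0.366, 0.182) (taken with n_z > 0).
Dip δ = arctan(|n_h|/n_z) = arctan(0.418/0.182) = 66.5°.
Dip direction = atan2(-0.202, -0.366) = 209° (azimuth of n's horizontal projection).

true dip 66°, dip direction 210°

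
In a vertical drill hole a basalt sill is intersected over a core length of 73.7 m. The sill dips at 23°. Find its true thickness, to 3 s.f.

67.8 m

True thickness t = h · cos(dip) = 73.7 × cos 23°
t = 73.7 × 0.9205 = 67.841 m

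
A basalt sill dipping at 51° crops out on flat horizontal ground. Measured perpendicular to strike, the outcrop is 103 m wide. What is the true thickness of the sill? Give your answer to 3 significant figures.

80.0 m

True thickness t = w · sin(dip) = 103 × sin 51°
t = 103 × 0.7771 = 80.046 m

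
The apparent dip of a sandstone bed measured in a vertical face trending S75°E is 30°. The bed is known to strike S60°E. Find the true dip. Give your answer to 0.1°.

65.9°

β = acute angle between strike S60°E and section S75°E = 15°.
tan(true dip) = tan 30° / sin 15° = 2.2307
true dip = arctan 2.2307 = 65.85°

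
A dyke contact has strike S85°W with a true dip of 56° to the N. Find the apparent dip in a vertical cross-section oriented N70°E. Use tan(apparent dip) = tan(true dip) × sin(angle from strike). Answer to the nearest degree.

The section lies 15° from the strike.
tan α = tan 56° × sin 15° = 1.4826 × 0.2588 = 0.3837
α = arctan(0.3837) = 20.99°

21°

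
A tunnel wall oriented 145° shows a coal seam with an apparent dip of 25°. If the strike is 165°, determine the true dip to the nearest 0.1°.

β = acute angle between strike 165° and section 145° = 20°.
tan δ = tan α / sin β = tan 25° / sin 20° = 0.4663 / 0.3420 = 1.3634
δ = arctan(1.3634) = 53.74°

53.7°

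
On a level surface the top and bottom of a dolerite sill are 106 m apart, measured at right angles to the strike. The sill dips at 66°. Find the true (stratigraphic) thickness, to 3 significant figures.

True thickness t = w · sin(dip) = 106 × sin 66°
t = 106 × 0.9135 = 96.836 m

96.8 m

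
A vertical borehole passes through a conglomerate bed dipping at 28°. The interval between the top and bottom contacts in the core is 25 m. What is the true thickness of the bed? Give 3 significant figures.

True thickness t = h · cos(dip) = 25 × cos 28°
t = 25 × 0.8829 = 22.074 m

22.1 m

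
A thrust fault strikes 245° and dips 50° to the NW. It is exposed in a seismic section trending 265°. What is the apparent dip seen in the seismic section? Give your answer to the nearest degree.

Angle between strike (245°) and section (265°): β = 20°.
tan α = tan 50° × sin 20° = 1.1918 × 0.3420 = 0.4076
α = arctan(0.4076) = 22.18°

22°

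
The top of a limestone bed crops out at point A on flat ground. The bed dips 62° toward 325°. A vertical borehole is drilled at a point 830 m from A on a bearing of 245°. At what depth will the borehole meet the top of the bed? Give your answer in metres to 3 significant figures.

The hole lies 80° from the dip direction, so the down-dip offset is 830 × cos 80° = 144.13 m.
Depth = down-dip offset × tan(dip) = 144.13 × tan 62° = 144.13 × 1.8807
Depth = 271.07 m

271 m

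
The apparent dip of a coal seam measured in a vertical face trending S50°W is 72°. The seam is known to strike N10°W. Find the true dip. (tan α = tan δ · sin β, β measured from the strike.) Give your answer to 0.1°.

74.3°

The section is 60° from the strike.
tan(true dip) = tan 72° / sin 60° = 3.5538
true dip = arctan 3.5538 = 74.28°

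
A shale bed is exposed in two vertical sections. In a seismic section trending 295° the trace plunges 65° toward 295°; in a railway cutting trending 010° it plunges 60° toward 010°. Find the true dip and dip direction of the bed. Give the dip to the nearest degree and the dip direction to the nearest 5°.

Each apparent-dip line lies in the plane. As unit vectors (x east, y north, z up), v₁ plunges 65°→295° and v₂ plunges 60°→010°.
Cross product v₁ × v₂ gives the pole to the plane: n ∝ (-0.292, 0.410, 0.204).
Dip δ = arctan(|n_h|/n_z) = arctan(0.503/0.204) = 67.9°.
The horizontal component of n points toward azimuth atan2(n_x, n_y) = 325°, the dip direction.

true dip 68°, dip direction 325°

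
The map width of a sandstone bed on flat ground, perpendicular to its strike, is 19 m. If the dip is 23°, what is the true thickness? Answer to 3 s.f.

7.42 m

True thickness t = w · sin(dip) = 19 × sin 23°
t = 19 × 0.3907 = 7.424 m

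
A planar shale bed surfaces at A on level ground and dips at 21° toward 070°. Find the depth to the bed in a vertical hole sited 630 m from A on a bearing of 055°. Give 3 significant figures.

234 m

The hole lies 15° from the dip direction, so the down-dip offset is 630 × cos 15° = 608.53 m.
Depth = down-dip offset × tan(dip) = 608.53 × tan 21° = 608.53 × 0.3839
Depth = 233.59 m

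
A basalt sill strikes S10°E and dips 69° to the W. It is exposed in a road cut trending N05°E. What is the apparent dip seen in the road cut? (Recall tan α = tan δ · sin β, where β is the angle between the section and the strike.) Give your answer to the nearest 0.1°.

34.0°

Angle between strike (S10°E) and section (N05°E): β = 15°.
tan(apparent dip) = tan 69° · sin 15° = 0.6742
α = arctan(0.6742) = 33.99°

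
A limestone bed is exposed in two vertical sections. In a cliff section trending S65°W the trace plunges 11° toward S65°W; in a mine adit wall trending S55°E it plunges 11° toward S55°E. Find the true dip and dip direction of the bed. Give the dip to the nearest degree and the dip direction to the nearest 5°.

true dip 21°, dip direction 185°

Represent each trace as a vector plunging at its apparent dip toward its trend (east-north-up frame): v₁ = (-0.890, -0.415, -0.191), v₂ = (0.804, -0.563, -0.191).
The plane normal is n = v₁ × v₂ ∝ (-0.028, -0.323, 0.834).
True dip = arccos(n_z / |n|) = arccos(0.9320) = 21.2°.
Dip direction = atan2(-0.028, -0.323) = 185° (azimuth of n's horizontal projection).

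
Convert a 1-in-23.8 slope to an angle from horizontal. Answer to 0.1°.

tan θ = 1/23.8 = 0.0420
θ = arctan(0.0420) = 2.41°

2.4°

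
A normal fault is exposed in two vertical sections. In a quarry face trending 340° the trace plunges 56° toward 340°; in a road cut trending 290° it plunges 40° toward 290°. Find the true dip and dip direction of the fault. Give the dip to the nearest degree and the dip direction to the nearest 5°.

true dip 56°, dip direction 345°

The two traces are lines in the plane: v₁ = (sin 340°·cos 56°, cos 340°·cos 56°, −sin 56°), v₂ = (sin 290°·cos 40°, cos 290°·cos 40°, −sin 40°).
Cross product v₁ × v₂ gives the pole to the plane: n ∝ (-0.121, 0.474, 0.328).
Dip δ = arctan(|n_h|/n_z) = arctan(0.489/0.328) = 56.1°.
Dip direction = azimuth of (n_x, n_y) = atan2(-0.121, 0.474) = 346°.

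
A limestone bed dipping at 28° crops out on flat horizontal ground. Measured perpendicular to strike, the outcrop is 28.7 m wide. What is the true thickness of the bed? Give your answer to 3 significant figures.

True thickness t = w · sin(dip) = 28.7 × sin 28°
t = 28.7 × 0.4695 = 13.474 m

13.5 m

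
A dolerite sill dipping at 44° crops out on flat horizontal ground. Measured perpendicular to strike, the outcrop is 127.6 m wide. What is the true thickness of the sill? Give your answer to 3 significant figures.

88.6 m

True thickness t = w · sin(dip) = 127.6 × sin 44°
t = 127.6 × 0.6947 = 88.638 m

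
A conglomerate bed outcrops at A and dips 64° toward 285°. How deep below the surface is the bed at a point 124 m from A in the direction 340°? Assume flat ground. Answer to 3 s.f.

146 m

The hole lies 55° from the dip direction, so the down-dip offset is 124 × cos 55° = 71.12 m.
Depth = down-dip offset × tan(dip) = 71.12 × tan 64° = 71.12 × 2.0503
Depth = 145.82 m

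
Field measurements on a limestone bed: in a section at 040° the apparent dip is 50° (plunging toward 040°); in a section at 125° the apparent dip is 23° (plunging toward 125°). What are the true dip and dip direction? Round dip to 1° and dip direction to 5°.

Represent each trace as a vector plunging at its apparent dip toward its trend (east-north-up frame): v₁ = (0.413, 0.492, -0.766), v₂ = (0.754, -0.528, -0.391).
Cross product v₁ × v₂ gives the pole to the plane: n ∝ (0.597, 0.416, 0.589).
Dip δ = arctan(|n_h|/n_z) = arctan(0.728/0.589) = 51.0°.
The horizontal component of n points toward azimuth atan2(n_x, n_y) = 55°, the dip direction.

true dip 51°, dip direction 055°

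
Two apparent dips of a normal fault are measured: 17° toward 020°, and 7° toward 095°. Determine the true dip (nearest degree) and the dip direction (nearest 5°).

Each apparent-dip line lies in the plane. As unit vectors (x east, y north, z up), v₁ plunges 17°→020° and v₂ plunges 7°→095°.
The plane normal is n = v₁ × v₂ ∝ (0.135, 0.249, 0.917).
tan δ = √(n_x²+n_y²)/n_z = 0.283/0.917, so δ = 17.2°.
Dip direction = atan2(0.135, 0.249) = 28° (azimuth of n's horizontal projection).

true dip 17°, dip direction 030°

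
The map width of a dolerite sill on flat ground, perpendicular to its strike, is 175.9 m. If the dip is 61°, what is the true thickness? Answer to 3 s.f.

154 m

True thickness t = w · sin(dip) = 175.9 × sin 61°
t = 175.9 × 0.8746 = 153.846 m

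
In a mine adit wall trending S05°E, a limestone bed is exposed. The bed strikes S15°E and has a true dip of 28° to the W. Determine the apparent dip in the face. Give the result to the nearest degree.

The strike is S15°E and the section trends S05°E; the acute angle between them is β = 10°.
tan(apparent dip) = tan 28° · sin 10° = 0.0923
α = arctan(0.0923) = 5.28°

5°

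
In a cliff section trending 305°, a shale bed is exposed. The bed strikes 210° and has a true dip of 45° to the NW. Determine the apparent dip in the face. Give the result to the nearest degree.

45°

The section lies 85° from the strike.
tan α = tan 45° × sin 85° = 1.0000 × 0.9962 = 0.9962
α = arctan(0.9962) = 44.89°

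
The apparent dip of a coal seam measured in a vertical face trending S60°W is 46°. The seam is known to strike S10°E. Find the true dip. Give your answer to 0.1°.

47.8°

The section is 70° from the strike.
tan δ = tan α / sin β = tan 46° / sin 70° = 1.0355 / 0.9397 = 1.1020
true dip = arctan 1.1020 = 47.78°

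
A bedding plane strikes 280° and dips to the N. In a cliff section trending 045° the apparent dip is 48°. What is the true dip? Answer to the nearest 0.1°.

53.6°

β = acute angle between strike 280° and section 045° = 55°.
tan δ = tan α / sin β = tan 48° / sin 55° = 1.1106 / 0.8192 = 1.3558
δ = arctan(1.3558) = 53.59°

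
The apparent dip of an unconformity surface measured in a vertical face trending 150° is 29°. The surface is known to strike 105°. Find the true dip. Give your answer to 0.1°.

38.1°

The section is 45° from the strike.
tan δ = tan α / sin β = tan 29° / sin 45° = 0.5543 / 0.7071 = 0.7839
true dip = arctan 0.7839 = 38.09°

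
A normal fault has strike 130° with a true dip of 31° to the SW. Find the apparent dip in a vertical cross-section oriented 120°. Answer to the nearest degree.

6°

The section lies 10° from the strike.
tan α = tan 31° × sin 10° = 0.6009 × 0.1736 = 0.1043
α = arctan(0.1043) = 5.96°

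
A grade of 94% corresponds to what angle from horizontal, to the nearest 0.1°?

43.2°

tan θ = 94/100 = 0.9400
θ = arctan(0.9400) = 43.23°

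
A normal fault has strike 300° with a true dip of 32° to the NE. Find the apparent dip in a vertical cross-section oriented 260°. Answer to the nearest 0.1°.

The strike is 300° and the section trends 260°; the acute angle between them is β = 40°.
tan α = tan 32° × sin 40° = 0.6249 × 0.6428 = 0.4017
α = arctan(0.4017) = 21.88°

21.9°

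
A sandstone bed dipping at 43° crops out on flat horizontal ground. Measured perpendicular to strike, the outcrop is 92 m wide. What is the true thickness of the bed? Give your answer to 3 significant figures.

62.7 m

True thickness t = w · sin(dip) = 92 × sin 43°
t = 92 × 0.6820 = 62.744 m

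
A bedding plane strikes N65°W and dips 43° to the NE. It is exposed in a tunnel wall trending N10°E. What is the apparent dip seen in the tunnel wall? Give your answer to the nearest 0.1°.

42.0°

The section lies 75° from the strike.
tan(apparent dip) = tan 43° · sin 75° = 0.9007
apparent dip = arctan 0.9007 = 42.01°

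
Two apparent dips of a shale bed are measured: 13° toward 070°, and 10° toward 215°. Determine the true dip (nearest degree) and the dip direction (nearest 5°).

true dip 34°, dip direction 140°

Each apparent-dip line lies in the plane. As unit vectors (x east, y north, z up), v₁ plunges 13°→070° and v₂ plunges 10°→215°.
n = v₁ × v₂ = (0.239, -0.286, 0.550) (taken with n_z > 0).
True dip = arccos(n_z / |n|) = arccos(0.8278) = 34.1°.
Dip direction = atan2(0.239, -0.286) = 140° (azimuth of n's horizontal projection).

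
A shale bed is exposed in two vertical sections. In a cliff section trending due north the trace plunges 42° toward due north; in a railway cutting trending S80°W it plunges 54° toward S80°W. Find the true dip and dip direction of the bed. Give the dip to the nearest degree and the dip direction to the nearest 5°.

true dip 61°, dip direction 300°

Represent each trace as a vector plunging at its apparent dip toward its trend (east-north-up frame): v₁ = (0.000, 0.743, -0.669), v₂ = (-0.579, -0.102, -0.809).
Cross product v₁ × v₂ gives the pole to the plane: n ∝ (-0.670, 0.387, 0.430).
Dip δ = arctan(|n_h|/n_z) = arctan(0.773/0.430) = 60.9°.
Dip direction = atan2(-0.670, 0.387) = 300° (azimuth of n's horizontal projection).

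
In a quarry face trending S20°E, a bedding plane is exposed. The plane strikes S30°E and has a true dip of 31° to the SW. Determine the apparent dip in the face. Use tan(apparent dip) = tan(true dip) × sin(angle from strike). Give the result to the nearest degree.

6°

The section lies 10° from the strike.
tan(apparent dip) = tan 31° · sin 10° = 0.1043
apparent dip = arctan 0.1043 = 5.96°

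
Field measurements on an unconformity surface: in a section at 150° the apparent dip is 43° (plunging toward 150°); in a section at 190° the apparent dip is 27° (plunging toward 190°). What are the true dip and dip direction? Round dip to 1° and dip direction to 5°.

true dip 45°, dip direction 130°

Each apparent-dip line lies in the plane. As unit vectors (x east, y north, z up), v₁ plunges 43°→150° and v₂ plunges 27°→190°.
n = v₁ × v₂ = (0.311, -0.272, 0.419) (taken with n_z > 0).
Dip δ = arctan(|n_h|/n_z) = arctan(0.413/0.419) = 44.6°.
The horizontal component of n points toward azimuth atan2(n_x, n_y) = 131°, the dip direction.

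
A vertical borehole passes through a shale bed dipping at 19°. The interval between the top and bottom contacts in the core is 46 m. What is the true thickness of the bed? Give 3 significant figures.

43.5 m

True thickness t = h · cos(dip) = 46 × cos 19°
t = 46 × 0.9455 = 43.494 m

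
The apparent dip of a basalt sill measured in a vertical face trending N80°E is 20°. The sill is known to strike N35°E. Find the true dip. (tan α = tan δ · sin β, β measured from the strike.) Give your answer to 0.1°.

The section is 45° from the strike.
tan(true dip) = tan 20° / sin 45° = 0.5147
true dip = arctan 0.5147 = 27.24°

27.2°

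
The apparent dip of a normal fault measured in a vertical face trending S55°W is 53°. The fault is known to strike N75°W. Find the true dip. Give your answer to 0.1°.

The section is 50° from the strike.
tan(true dip) = tan 53° / sin 50° = 1.7323
true dip = arctan 1.7323 = 60.00°

60.0°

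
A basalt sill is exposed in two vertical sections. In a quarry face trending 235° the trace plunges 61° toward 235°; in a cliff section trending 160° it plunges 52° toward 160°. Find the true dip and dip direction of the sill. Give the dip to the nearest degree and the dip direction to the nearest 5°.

The two traces are lines in the plane: v₁ = (sin 235°·cos 61°, cos 235°·cos 61°, −sin 61°), v₂ = (sin 160°·cos 52°, cos 160°·cos 52°, −sin 52°).
The plane normal is n = v₁ × v₂ ∝ (-0.287, -0.497, 0.288).
Dip δ = arctan(|n_h|/n_z) = arctan(0.574/0.288) = 63.3°.
Dip direction = atan2(-0.287, -0.497) = 210° (azimuth of n's horizontal projection).

true dip 63°, dip direction 210°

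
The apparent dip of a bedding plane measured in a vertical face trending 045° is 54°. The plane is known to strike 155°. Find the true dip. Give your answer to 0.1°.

55.7°

The section is 70° from the strike.
tan δ = tan α / sin β = tan 54° / sin 70° = 1.3764 / 0.9397 = 1.4647
true dip = arctan 1.4647 = 55.68°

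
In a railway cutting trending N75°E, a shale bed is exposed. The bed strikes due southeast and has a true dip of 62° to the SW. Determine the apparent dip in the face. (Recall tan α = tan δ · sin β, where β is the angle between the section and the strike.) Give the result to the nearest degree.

58°

The strike is due southeast and the section trends N75°E; the acute angle between them is β = 60°.
tan α = tan 62° × sin 60° = 1.8807 × 0.8660 = 1.6288
apparent dip = arctan 1.6288 = 58.45°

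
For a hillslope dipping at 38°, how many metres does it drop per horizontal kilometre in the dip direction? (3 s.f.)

drop per km = 1000 × tan 38° = 1000 × 0.7813

781 m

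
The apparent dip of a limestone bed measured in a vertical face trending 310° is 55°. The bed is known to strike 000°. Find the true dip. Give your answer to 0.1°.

61.8°

β = acute angle between strike 000° and section 310° = 50°.
tan δ = tan α / sin β = tan 55° / sin 50° = 1.4281 / 0.7660 = 1.8643
true dip = arctan 1.8643 = 61.79°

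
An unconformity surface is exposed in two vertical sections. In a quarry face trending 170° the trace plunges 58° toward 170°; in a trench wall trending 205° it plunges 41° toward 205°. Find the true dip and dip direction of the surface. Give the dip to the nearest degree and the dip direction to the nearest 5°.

Each apparent-dip line lies in the plane. As unit vectors (x east, y north, z up), v₁ plunges 58°→170° and v₂ plunges 41°→205°.
n = v₁ × v₂ = (0.238, -0.331, 0.229) (taken with n_z > 0).
Dip δ = arctan(|n_h|/n_z) = arctan(0.407/0.229) = 60.6°.
Dip direction = atan2(0.238, -0.331) = 144° (azimuth of n's horizontal projection).

true dip 61°, dip direction 145°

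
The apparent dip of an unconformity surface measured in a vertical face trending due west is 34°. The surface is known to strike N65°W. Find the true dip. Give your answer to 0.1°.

57.9°

The section is 25° from the strike.
tan(true dip) = tan 34° / sin 25° = 1.5960
δ = arctan(1.5960) = 57.93°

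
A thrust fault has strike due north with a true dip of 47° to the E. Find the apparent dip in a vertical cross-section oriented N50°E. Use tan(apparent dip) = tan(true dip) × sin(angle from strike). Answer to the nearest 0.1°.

The strike is due north and the section trends N50°E; the acute angle between them is β = 50°.
tan(apparent dip) = tan 47° · sin 50° = 0.8215
α = arctan(0.8215) = 39.40°

39.4°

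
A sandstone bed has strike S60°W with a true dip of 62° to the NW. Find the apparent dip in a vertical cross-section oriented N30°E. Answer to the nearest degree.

43°

Angle between strike (S60°W) and section (N30°E): β = 30°.
tan α = tan 62° × sin 30° = 1.8807 × 0.5000 = 0.9404
α = arctan(0.9404) = 43.24°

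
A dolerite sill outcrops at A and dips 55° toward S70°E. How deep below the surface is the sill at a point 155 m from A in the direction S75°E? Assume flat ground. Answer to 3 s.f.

221 m

The hole lies 5° from the dip direction, so the down-dip offset is 155 × cos 5° = 154.41 m.
Depth = down-dip offset × tan(dip) = 154.41 × tan 55° = 154.41 × 1.4281
Depth = 220.52 m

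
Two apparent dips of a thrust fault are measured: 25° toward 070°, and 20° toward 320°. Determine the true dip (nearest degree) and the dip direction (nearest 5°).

Each apparent-dip line lies in the plane. As unit vectors (x east, y north, z up), v₁ plunges 25°→070° and v₂ plunges 20°→320°.
Cross product v₁ × v₂ gives the pole to the plane: n ∝ (0.198, 0.547, 0.800).
True dip = arccos(n_z / |n|) = arccos(0.8090) = 36.0°.
Dip direction = azimuth of (n_x, n_y) = atan2(0.198, 0.547) = 20°.

true dip 36°, dip direction 020°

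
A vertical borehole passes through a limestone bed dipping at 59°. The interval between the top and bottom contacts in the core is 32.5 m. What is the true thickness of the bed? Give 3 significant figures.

True thickness t = h · cos(dip) = 32.5 × cos 59°
t = 32.5 × 0.5150 = 16.739 m

16.7 m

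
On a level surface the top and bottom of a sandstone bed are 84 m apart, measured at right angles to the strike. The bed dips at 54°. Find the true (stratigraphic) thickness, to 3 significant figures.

68.0 m

True thickness t = w · sin(dip) = 84 × sin 54°
t = 84 × 0.8090 = 67.957 m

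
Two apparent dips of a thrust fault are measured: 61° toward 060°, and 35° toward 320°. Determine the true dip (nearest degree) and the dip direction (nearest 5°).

true dip 64°, dip direction 030°

Represent each trace as a vector plunging at its apparent dip toward its trend (east-north-up frame): v₁ = (0.420, 0.242, -0.875), v₂ = (-0.527, 0.628, -0.574).
n = v₁ × v₂ = (0.410, 0.701, 0.391) (taken with n_z > 0).
True dip = arccos(n_z / |n|) = arccos(0.4338) = 64.3°.
Dip direction = atan2(0.410, 0.701) = 30° (azimuth of n's horizontal projection).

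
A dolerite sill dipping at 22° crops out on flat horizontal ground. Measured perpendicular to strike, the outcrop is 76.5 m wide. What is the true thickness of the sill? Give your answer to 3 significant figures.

True thickness t = w · sin(dip) = 76.5 × sin 22°
t = 76.5 × 0.3746 = 28.657 m

28.7 m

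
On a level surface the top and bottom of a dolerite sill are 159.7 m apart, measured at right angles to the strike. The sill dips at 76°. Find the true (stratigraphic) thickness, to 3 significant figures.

True thickness t = w · sin(dip) = 159.7 × sin 76°
t = 159.7 × 0.9703 = 154.956 m

155 m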